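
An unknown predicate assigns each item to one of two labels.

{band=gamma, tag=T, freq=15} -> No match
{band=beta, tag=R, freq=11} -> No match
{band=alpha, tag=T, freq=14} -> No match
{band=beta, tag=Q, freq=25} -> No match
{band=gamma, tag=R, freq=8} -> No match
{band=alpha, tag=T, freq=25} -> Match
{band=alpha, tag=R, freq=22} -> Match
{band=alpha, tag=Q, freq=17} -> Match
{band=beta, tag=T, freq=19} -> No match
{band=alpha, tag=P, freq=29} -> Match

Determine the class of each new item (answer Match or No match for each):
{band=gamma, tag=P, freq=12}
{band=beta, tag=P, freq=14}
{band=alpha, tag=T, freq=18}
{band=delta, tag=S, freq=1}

No match, No match, Match, No match

All 'Match' examples share one property — band is alpha AND freq ≥ 15 — and every 'No match' example lacks it.
{band=gamma, tag=P, freq=12}: No match (band is gamma, freq = 12). {band=beta, tag=P, freq=14}: No match (band is beta, freq = 14). {band=alpha, tag=T, freq=18}: Match (band is alpha, freq = 18). {band=delta, tag=S, freq=1}: No match (band is delta, freq = 1).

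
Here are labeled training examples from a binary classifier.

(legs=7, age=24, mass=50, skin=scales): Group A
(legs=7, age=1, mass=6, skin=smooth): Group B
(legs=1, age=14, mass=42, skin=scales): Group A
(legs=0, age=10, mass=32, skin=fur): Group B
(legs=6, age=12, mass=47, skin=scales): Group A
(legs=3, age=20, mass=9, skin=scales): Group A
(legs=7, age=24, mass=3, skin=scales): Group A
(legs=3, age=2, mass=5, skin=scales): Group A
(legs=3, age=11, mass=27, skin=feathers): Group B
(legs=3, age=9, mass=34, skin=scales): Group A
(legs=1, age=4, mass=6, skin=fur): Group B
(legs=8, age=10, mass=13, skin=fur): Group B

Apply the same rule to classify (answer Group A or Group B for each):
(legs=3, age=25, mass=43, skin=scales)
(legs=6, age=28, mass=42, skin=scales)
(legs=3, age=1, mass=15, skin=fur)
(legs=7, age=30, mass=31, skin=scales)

Group A, Group A, Group B, Group A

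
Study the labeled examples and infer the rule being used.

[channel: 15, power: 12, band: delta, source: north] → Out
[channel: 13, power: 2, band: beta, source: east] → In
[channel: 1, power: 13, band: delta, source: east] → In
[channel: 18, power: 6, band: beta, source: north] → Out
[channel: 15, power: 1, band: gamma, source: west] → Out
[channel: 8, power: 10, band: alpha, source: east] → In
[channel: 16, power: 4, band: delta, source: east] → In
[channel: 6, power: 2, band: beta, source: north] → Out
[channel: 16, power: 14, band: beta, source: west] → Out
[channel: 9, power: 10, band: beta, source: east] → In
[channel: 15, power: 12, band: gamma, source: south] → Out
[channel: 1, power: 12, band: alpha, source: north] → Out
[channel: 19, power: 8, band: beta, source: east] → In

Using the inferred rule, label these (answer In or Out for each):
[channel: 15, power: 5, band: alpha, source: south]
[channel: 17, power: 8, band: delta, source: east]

Out, In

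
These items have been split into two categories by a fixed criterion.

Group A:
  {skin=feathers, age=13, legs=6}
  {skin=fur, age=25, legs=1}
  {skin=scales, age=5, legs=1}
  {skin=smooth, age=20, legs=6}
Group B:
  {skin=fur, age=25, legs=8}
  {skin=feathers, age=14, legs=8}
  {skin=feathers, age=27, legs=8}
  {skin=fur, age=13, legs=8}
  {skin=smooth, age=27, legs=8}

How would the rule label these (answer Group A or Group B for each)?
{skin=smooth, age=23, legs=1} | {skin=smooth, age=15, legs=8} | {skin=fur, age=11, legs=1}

Every 'Group A' example satisfies: legs ≤ 6. None of the 'Group B' examples do.
{skin=smooth, age=23, legs=1}: legs = 1 — has this property, so Group A. {skin=smooth, age=15, legs=8}: legs = 8 — does not satisfy this, so Group B. {skin=fur, age=11, legs=1}: legs = 1 — has this property, so Group A.

Group A, Group B, Group A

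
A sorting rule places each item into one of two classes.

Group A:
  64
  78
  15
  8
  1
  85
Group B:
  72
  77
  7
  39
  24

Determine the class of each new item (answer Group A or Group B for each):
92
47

Looking at the examples, the only property every 'Group A' case has and every 'Group B' case lacks is: ≡ 1 (mod 7).

Group A, Group B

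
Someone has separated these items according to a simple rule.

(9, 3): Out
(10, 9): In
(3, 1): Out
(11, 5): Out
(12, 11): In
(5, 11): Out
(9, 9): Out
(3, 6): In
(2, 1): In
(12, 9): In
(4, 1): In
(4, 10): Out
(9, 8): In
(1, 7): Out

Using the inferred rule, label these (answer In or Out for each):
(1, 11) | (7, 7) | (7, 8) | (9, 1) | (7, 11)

The pattern is that an item is 'In' exactly when: sum is odd.
(1, 11) → 1+11 = 12 → Out. (7, 7) → 7+7 = 14 → Out. (7, 8) → 7+8 = 15 → In. (9, 1) → 9+1 = 10 → Out. (7, 11) → 7+11 = 18 → Out.

Out, Out, In, Out, Out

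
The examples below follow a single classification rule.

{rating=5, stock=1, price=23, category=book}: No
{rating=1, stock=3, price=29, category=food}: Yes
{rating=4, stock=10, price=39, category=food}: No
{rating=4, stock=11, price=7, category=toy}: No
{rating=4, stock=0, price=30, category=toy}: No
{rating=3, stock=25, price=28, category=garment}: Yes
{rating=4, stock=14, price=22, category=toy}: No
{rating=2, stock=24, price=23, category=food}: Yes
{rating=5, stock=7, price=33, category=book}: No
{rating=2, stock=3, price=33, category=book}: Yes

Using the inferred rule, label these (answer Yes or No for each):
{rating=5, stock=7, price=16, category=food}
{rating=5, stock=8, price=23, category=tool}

No, No

Every 'Yes' example satisfies: rating ≤ 3. None of the 'No' examples do.
{rating=5, stock=7, price=16, category=food} — rating = 5, hence No. {rating=5, stock=8, price=23, category=tool} — rating = 5, hence No.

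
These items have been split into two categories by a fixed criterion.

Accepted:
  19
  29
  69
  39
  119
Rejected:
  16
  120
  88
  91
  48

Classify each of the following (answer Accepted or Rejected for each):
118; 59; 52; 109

Rejected, Accepted, Rejected, Accepted

The common property of the 'Accepted' items is: ends in digit 9. No 'Rejected' item has it.
118 — last digit 8, hence Rejected. 59 — last digit 9, hence Accepted. 52 — last digit 2, hence Rejected. 109 — last digit 9, hence Accepted.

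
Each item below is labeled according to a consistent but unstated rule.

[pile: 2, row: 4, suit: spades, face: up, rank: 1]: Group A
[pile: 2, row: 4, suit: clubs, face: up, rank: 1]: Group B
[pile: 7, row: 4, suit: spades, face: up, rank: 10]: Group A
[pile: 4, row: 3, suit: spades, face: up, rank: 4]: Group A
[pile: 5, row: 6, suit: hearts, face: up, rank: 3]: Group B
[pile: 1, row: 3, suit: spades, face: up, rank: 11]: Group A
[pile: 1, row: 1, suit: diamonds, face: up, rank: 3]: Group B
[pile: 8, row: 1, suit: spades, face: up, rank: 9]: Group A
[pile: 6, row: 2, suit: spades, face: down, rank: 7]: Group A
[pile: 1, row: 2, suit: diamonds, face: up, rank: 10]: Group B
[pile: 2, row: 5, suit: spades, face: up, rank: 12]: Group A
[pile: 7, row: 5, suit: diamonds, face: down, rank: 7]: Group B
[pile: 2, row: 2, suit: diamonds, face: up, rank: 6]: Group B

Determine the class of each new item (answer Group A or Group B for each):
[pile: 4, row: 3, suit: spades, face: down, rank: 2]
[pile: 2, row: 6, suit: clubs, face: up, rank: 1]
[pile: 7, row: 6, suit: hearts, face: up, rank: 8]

Group A, Group B, Group B

A rule that fits every label: suit is spades — true of each 'Group A' example, false of each 'Group B' one.
[pile: 4, row: 3, suit: spades, face: down, rank: 2]: suit is spades — qualifies, so Group A. [pile: 2, row: 6, suit: clubs, face: up, rank: 1]: suit is clubs — lacks this property, so Group B. [pile: 7, row: 6, suit: hearts, face: up, rank: 8]: suit is hearts — lacks this property, so Group B.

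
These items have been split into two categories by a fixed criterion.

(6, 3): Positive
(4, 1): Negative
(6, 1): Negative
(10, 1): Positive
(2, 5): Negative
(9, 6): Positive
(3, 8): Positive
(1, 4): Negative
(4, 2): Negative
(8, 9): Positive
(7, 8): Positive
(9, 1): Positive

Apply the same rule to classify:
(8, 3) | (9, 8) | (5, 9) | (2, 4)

The simplest hypothesis consistent with all the labels is: sum ≥ 9.

Positive, Positive, Positive, Negative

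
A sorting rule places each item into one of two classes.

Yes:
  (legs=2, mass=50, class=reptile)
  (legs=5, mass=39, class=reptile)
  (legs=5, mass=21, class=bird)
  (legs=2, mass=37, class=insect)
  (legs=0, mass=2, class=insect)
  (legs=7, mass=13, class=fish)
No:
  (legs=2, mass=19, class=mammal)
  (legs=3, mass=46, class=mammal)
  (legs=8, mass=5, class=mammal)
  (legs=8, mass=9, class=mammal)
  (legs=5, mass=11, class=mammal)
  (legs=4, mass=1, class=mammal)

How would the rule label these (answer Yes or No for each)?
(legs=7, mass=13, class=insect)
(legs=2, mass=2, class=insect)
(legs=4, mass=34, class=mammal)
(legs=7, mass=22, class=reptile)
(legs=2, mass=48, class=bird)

All 'Yes' examples share one property — class is not mammal — and every 'No' example lacks it.
(legs=7, mass=13, class=insect): class is insect — checks out, so Yes.
(legs=2, mass=2, class=insect): class is insect — checks out, so Yes.
(legs=4, mass=34, class=mammal): class is mammal — fails this test, so No.
(legs=7, mass=22, class=reptile): class is reptile — checks out, so Yes.
(legs=2, mass=48, class=bird): class is bird — checks out, so Yes.

Yes, Yes, No, Yes, Yes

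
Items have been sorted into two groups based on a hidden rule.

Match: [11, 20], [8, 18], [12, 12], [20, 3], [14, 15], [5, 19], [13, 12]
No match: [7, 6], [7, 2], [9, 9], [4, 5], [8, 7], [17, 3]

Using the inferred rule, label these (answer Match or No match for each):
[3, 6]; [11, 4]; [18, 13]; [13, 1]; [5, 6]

No match, No match, Match, No match, No match

Rule: sum ≥ 23. This holds for each 'Match' example and fails for each 'No match' one.
No match: [3, 6], since 3+6 = 9. No match: [11, 4], since 11+4 = 15. Match: [18, 13], since 18+13 = 31. No match: [13, 1], since 13+1 = 14. No match: [5, 6], since 5+6 = 11.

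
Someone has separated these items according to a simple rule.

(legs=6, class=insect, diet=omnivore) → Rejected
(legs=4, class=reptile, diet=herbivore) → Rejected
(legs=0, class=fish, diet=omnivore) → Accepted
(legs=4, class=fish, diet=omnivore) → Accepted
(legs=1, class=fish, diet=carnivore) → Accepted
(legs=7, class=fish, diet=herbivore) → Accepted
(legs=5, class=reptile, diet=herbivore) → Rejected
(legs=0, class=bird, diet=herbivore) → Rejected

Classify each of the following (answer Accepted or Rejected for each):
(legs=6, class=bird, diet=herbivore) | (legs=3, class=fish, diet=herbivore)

Looking at the examples, the only property every 'Accepted' case has and every 'Rejected' case lacks is: class is fish.
(legs=6, class=bird, diet=herbivore) — class is bird, hence Rejected. (legs=3, class=fish, diet=herbivore) — class is fish, hence Accepted.

Rejected, Accepted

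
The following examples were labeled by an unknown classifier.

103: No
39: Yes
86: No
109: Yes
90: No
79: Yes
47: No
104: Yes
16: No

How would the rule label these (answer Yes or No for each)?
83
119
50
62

No, Yes, No, No

Every 'Yes' example satisfies: ≡ 4 (mod 5). None of the 'No' examples do.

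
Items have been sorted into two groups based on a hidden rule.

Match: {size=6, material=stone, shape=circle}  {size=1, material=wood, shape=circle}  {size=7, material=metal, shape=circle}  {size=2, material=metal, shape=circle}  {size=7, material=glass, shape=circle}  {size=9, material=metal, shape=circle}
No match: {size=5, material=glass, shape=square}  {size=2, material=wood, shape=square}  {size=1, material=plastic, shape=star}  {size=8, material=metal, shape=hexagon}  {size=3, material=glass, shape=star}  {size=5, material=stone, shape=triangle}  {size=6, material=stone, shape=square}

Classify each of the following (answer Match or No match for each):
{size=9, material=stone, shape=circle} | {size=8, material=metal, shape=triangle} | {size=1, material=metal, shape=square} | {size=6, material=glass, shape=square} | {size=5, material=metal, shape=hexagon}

The common property of the 'Match' items is: shape is circle. No 'No match' item has it.
{size=9, material=stone, shape=circle} → shape is circle → Match.
{size=8, material=metal, shape=triangle} → shape is triangle → No match.
{size=1, material=metal, shape=square} → shape is square → No match.
{size=6, material=glass, shape=square} → shape is square → No match.
{size=5, material=metal, shape=hexagon} → shape is hexagon → No match.

Match, No match, No match, No match, No match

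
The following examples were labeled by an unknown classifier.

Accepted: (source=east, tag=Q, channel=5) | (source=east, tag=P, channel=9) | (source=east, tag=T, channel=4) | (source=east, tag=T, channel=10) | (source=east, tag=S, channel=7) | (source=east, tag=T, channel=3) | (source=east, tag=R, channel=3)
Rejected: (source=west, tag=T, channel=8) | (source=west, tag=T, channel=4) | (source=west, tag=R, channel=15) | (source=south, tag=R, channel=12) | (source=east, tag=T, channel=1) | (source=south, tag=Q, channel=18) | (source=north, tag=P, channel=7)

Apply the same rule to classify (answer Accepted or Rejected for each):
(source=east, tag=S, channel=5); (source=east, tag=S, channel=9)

Accepted, Accepted

The pattern is that an item is 'Accepted' exactly when: source is east AND channel ≥ 3.
(source=east, tag=S, channel=5) → source is east, channel = 5 → Accepted.
(source=east, tag=S, channel=9) → source is east, channel = 9 → Accepted.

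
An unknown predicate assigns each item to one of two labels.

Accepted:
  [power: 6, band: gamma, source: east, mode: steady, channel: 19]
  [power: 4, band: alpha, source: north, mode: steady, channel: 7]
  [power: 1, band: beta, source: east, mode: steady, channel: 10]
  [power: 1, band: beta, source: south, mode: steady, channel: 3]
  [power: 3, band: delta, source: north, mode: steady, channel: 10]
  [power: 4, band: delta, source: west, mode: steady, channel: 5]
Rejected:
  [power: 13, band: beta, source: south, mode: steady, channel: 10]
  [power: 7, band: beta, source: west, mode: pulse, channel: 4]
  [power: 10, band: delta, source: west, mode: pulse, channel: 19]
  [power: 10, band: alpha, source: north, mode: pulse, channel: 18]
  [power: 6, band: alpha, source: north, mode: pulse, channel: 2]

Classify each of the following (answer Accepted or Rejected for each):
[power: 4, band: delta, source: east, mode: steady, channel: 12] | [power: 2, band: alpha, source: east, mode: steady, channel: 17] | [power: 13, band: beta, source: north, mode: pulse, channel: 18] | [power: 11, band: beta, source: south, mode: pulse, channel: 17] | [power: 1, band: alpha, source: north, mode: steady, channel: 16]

Rule: mode is steady AND power ≤ 6. This holds for each 'Accepted' example and fails for each 'Rejected' one.
Accepted: [power: 4, band: delta, source: east, mode: steady, channel: 12], since mode is steady, power = 4. Accepted: [power: 2, band: alpha, source: east, mode: steady, channel: 17], since mode is steady, power = 2. Rejected: [power: 13, band: beta, source: north, mode: pulse, channel: 18], since mode is pulse, power = 13. Rejected: [power: 11, band: beta, source: south, mode: pulse, channel: 17], since mode is pulse, power = 11. Accepted: [power: 1, band: alpha, source: north, mode: steady, channel: 16], since mode is steady, power = 1.

Accepted, Accepted, Rejected, Rejected, Accepted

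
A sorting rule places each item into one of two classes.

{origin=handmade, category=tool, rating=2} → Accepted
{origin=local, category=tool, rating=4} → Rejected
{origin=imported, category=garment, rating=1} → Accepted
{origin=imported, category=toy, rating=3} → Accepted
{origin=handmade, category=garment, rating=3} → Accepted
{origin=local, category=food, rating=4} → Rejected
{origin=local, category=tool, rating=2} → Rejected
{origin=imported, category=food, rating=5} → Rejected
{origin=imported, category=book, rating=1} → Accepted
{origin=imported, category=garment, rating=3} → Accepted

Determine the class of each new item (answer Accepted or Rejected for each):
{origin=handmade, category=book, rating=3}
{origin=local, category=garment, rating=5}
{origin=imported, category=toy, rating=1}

Accepted, Rejected, Accepted

The distinguishing property — origin is not local AND rating ≤ 3 — holds for all the 'Accepted' cases and none of the 'Rejected' cases.
{origin=handmade, category=book, rating=3} → origin is handmade, rating = 3 → Accepted.
{origin=local, category=garment, rating=5} → origin is local, rating = 5 → Rejected.
{origin=imported, category=toy, rating=1} → origin is imported, rating = 1 → Accepted.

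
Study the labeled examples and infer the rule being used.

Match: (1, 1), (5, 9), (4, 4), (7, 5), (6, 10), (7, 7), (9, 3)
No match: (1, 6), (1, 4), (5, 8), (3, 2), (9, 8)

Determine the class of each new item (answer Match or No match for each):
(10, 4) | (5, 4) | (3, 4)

Match, No match, No match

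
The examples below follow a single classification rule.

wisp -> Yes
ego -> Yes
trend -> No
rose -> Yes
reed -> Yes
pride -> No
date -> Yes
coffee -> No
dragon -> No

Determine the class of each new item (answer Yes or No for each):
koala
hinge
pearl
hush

No, No, No, Yes

'Yes' ⟺ length ≤ 4.
No: koala, since length 5.
No: hinge, since length 5.
No: pearl, since length 5.
Yes: hush, since length 4.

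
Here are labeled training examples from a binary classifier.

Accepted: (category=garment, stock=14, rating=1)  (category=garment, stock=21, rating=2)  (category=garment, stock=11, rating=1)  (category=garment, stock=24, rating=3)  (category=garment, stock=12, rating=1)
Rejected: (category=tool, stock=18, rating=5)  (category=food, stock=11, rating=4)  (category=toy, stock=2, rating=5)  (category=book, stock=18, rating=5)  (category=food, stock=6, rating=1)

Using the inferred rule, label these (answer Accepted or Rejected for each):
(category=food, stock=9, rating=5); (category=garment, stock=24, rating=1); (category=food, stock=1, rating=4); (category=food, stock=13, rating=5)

Looking at the examples, the only property every 'Accepted' case has and every 'Rejected' case lacks is: category is garment.

Rejected, Accepted, Rejected, Rejected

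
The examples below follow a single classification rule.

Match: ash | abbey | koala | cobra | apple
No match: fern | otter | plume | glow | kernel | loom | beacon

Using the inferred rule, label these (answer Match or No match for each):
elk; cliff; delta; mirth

The simplest hypothesis consistent with all the labels is: odd length AND contains 'a'.
No match: elk, since length 3, no 'a'.
No match: cliff, since length 5, no 'a'.
Match: delta, since length 5, has 'a'.
No match: mirth, since length 5, no 'a'.

No match, No match, Match, No match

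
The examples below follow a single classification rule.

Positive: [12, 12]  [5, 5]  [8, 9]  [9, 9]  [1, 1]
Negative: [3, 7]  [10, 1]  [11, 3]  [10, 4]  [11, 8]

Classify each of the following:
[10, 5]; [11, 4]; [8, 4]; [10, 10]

Every 'Positive' example satisfies: |first − second| ≤ 1. None of the 'Negative' examples do.
[10, 5]: |10−5| = 5 — lacks this property, so Negative.
[11, 4]: |11−4| = 7 — lacks this property, so Negative.
[8, 4]: |8−4| = 4 — lacks this property, so Negative.
[10, 10]: |10−10| = 0 — passes, so Positive.

Negative, Negative, Negative, Positive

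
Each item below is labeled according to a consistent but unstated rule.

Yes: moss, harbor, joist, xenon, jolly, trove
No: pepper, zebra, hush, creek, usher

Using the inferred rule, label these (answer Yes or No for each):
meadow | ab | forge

Yes, No, Yes

Comparing the two groups points to one rule — contains 'o'.
meadow: has 'o', meets the rule → Yes. ab: no 'o', does not pass → No. forge: has 'o', meets the rule → Yes.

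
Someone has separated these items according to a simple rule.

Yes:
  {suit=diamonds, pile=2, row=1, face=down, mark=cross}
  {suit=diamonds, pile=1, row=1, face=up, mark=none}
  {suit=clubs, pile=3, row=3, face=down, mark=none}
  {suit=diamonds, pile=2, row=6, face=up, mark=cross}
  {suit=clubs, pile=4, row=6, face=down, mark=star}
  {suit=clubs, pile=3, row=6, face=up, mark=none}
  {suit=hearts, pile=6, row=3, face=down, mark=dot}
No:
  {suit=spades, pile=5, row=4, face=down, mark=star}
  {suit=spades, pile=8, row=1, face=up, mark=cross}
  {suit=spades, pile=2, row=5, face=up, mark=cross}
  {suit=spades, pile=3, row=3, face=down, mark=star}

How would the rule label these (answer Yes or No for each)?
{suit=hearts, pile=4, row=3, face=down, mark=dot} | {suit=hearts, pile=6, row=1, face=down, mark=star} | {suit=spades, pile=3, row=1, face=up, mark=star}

Yes, Yes, No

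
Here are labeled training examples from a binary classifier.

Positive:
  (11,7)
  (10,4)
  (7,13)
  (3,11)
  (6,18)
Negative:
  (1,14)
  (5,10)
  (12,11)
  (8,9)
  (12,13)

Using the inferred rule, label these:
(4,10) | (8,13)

Comparing the two groups points to one rule — sum is even.
(4,10): Positive (4+10 = 14).
(8,13): Negative (8+13 = 21).

Positive, Negative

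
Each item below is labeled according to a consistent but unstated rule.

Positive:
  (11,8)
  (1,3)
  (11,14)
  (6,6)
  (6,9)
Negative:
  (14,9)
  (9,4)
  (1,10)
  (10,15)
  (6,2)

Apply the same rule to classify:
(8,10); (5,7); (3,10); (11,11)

Positive, Positive, Negative, Positive

The common property of the 'Positive' items is: |first − second| ≤ 3. No 'Negative' item has it.
(8,10): Positive (|8−10| = 2). (5,7): Positive (|5−7| = 2). (3,10): Negative (|3−10| = 7). (11,11): Positive (|11−11| = 0).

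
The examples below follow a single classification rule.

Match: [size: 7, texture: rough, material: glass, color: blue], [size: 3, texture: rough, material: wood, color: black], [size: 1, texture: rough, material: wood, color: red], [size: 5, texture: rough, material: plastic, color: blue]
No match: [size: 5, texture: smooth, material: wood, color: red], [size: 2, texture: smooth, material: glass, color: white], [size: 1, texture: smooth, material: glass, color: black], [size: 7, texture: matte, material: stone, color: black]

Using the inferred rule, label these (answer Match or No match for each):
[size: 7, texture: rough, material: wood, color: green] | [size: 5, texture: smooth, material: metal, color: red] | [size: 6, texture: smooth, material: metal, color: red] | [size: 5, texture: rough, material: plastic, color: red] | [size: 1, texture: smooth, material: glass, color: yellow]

The common property of the 'Match' items is: texture is rough. No 'No match' item has it.
[size: 7, texture: rough, material: wood, color: green]: texture is rough — checks out, so Match. [size: 5, texture: smooth, material: metal, color: red]: texture is smooth — does not fit, so No match. [size: 6, texture: smooth, material: metal, color: red]: texture is smooth — does not fit, so No match. [size: 5, texture: rough, material: plastic, color: red]: texture is rough — checks out, so Match. [size: 1, texture: smooth, material: glass, color: yellow]: texture is smooth — does not fit, so No match.

Match, No match, No match, Match, No match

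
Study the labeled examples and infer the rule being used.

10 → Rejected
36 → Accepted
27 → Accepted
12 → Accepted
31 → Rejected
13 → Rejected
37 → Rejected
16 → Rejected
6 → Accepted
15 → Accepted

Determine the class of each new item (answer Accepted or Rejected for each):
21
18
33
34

Accepted, Accepted, Accepted, Rejected

Comparing the two groups points to one rule — multiple of 3.
21 → 21 = 3·7 → Accepted. 18 → 18 = 3·6 → Accepted. 33 → 33 = 3·11 → Accepted. 34 → 34 = 3·11 + 1 → Rejected.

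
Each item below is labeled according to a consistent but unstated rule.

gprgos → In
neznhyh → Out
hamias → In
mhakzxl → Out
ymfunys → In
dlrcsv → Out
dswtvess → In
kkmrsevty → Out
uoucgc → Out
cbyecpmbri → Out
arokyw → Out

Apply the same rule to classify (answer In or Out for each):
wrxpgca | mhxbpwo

Out, Out

The distinguishing property — ends with 's' — holds for all the 'In' cases and none of the 'Out' cases.
wrxpgca: ends with 'a', does not pass → Out. mhxbpwo: ends with 'o', does not pass → Out.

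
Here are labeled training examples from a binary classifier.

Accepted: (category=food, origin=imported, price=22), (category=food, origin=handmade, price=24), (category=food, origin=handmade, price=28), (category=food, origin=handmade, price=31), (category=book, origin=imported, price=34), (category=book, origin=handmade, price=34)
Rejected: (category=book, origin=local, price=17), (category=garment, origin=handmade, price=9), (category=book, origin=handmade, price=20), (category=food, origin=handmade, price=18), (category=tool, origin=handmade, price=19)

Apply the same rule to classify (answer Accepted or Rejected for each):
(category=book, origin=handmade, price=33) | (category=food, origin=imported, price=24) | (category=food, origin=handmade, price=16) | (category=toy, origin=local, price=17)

The simplest hypothesis consistent with all the labels is: price ≥ 22.
(category=book, origin=handmade, price=33): price = 33, checks out → Accepted.
(category=food, origin=imported, price=24): price = 24, checks out → Accepted.
(category=food, origin=handmade, price=16): price = 16, lacks this property → Rejected.
(category=toy, origin=local, price=17): price = 17, lacks this property → Rejected.

Accepted, Accepted, Rejected, Rejected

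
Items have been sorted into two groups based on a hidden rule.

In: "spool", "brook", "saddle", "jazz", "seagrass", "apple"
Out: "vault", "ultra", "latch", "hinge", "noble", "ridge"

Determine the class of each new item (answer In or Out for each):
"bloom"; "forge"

The simplest hypothesis consistent with all the labels is: has a double letter.
"bloom": 'oo' doubled, meets the rule → In. "forge": no doubled letter, does not satisfy this → Out.

In, Out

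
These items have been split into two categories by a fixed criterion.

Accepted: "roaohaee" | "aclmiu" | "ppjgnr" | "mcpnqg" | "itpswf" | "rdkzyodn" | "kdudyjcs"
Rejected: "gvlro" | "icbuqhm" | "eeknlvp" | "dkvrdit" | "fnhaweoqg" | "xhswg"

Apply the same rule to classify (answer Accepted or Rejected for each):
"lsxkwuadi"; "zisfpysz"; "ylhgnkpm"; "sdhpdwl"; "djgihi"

Rejected, Accepted, Accepted, Rejected, Accepted

'Accepted' ⟺ even length.
"lsxkwuadi": length 9 — fails this test, so Rejected.
"zisfpysz": length 8 — checks out, so Accepted.
"ylhgnkpm": length 8 — checks out, so Accepted.
"sdhpdwl": length 7 — fails this test, so Rejected.
"djgihi": length 6 — checks out, so Accepted.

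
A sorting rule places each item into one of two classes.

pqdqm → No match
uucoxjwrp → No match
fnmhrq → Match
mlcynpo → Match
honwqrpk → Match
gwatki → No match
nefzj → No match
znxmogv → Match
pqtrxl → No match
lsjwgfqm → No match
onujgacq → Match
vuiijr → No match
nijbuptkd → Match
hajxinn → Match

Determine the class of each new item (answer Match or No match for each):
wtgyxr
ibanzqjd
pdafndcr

No match, Match, Match

The common property of the 'Match' items is: length ≥ 6 AND contains 'n'. No 'No match' item has it.
No match: wtgyxr, since length 6, no 'n'. Match: ibanzqjd, since length 8, has 'n'. Match: pdafndcr, since length 8, has 'n'.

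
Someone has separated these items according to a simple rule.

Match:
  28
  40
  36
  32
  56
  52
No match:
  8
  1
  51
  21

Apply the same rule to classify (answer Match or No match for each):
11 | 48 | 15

No match, Match, No match

All 'Match' examples share one property — even AND at least 21 — and every 'No match' example lacks it.
11: No match (11 is odd, 11 < 21).
48: Match (48 is even, 48 ≥ 21).
15: No match (15 is odd, 15 < 21).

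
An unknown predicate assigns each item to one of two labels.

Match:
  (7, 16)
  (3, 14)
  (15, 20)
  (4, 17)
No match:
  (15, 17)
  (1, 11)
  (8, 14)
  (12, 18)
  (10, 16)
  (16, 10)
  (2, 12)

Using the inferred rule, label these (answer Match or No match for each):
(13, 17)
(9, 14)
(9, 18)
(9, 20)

No match, Match, Match, Match

One predicate separates the groups cleanly: sum is odd.
(13, 17): 13+17 = 30, fails this test → No match. (9, 14): 9+14 = 23, qualifies → Match. (9, 18): 9+18 = 27, qualifies → Match. (9, 20): 9+20 = 29, qualifies → Match.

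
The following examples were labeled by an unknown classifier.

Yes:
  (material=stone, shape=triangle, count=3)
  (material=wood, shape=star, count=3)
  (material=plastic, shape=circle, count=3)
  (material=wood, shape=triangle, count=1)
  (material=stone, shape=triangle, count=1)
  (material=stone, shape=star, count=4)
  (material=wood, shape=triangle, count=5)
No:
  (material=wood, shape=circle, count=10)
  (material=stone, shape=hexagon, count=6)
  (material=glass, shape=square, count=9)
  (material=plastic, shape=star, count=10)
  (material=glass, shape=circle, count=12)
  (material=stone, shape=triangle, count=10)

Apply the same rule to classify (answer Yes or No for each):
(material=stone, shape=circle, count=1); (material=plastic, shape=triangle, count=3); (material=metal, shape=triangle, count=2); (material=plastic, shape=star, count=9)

Yes, Yes, Yes, No

The distinguishing property — count ≤ 5 — holds for all the 'Yes' cases and none of the 'No' cases.
(material=stone, shape=circle, count=1): count = 1 — qualifies, so Yes. (material=plastic, shape=triangle, count=3): count = 3 — qualifies, so Yes. (material=metal, shape=triangle, count=2): count = 2 — qualifies, so Yes. (material=plastic, shape=star, count=9): count = 9 — does not satisfy this, so No.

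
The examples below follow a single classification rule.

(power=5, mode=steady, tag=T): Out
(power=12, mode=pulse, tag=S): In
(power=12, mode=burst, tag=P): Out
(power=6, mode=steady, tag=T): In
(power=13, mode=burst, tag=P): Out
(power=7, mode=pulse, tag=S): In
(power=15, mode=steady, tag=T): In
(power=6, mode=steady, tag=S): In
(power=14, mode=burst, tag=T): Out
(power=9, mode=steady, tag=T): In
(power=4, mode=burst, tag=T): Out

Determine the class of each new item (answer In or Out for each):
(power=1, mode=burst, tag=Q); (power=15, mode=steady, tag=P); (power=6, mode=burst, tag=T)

Rule: mode is not burst AND power ≥ 6. This holds for each 'In' example and fails for each 'Out' one.
(power=1, mode=burst, tag=Q): mode is burst, power = 1 — does not fit, so Out.
(power=15, mode=steady, tag=P): mode is steady, power = 15 — checks out, so In.
(power=6, mode=burst, tag=T): mode is burst, power = 6 — does not fit, so Out.

Out, In, Out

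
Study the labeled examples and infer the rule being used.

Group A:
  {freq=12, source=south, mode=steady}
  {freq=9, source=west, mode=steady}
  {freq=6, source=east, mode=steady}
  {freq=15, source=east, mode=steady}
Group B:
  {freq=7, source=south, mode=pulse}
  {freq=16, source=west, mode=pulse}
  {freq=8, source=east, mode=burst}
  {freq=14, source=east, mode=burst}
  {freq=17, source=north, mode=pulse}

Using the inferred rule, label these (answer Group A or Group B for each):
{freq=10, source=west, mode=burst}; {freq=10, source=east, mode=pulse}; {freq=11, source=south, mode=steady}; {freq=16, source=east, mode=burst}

Group B, Group B, Group A, Group B

The classifier is using: mode is steady.
{freq=10, source=west, mode=burst} — mode is burst, hence Group B. {freq=10, source=east, mode=pulse} — mode is pulse, hence Group B. {freq=11, source=south, mode=steady} — mode is steady, hence Group A. {freq=16, source=east, mode=burst} — mode is burst, hence Group B.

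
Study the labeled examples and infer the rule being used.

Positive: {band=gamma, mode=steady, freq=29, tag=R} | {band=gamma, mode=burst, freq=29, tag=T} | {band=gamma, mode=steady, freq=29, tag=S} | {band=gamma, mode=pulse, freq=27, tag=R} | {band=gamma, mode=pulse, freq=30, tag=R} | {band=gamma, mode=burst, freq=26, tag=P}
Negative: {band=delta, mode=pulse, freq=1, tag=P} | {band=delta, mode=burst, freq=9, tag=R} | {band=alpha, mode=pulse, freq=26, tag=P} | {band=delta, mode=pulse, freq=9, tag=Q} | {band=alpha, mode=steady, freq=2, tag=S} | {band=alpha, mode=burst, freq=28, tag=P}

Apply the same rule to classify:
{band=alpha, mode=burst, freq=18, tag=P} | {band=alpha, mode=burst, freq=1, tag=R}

The distinguishing property — band is gamma — holds for all the 'Positive' cases and none of the 'Negative' cases.

Negative, Negative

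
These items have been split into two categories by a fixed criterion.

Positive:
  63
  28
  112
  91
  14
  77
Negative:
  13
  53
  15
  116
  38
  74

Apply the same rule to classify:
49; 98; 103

The common property of the 'Positive' items is: multiple of 7. No 'Negative' item has it.
49: 49 = 7·7, checks out → Positive. 98: 98 = 7·14, checks out → Positive. 103: 103 = 7·14 + 5, fails the rule → Negative.

Positive, Positive, Negative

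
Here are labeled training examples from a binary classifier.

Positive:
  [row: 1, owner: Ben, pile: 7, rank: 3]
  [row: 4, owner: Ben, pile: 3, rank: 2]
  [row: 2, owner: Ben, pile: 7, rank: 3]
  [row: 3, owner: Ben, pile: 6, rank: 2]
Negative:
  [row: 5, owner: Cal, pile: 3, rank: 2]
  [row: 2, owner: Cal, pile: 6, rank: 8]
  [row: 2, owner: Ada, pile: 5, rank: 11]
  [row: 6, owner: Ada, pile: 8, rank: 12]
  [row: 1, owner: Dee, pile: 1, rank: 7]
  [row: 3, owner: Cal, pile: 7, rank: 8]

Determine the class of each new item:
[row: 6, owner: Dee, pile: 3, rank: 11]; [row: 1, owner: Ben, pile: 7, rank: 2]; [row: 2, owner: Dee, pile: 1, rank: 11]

Negative, Positive, Negative

Looking at the examples, the only property every 'Positive' case has and every 'Negative' case lacks is: owner is Ben.
[row: 6, owner: Dee, pile: 3, rank: 11]: Negative (owner is Dee).
[row: 1, owner: Ben, pile: 7, rank: 2]: Positive (owner is Ben).
[row: 2, owner: Dee, pile: 1, rank: 11]: Negative (owner is Dee).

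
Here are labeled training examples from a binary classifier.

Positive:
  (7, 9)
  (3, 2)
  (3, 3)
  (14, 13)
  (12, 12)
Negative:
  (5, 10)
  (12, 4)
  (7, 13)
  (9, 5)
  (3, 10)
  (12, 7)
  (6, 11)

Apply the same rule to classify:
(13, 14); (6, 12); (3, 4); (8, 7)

The distinguishing property — |first − second| ≤ 2 — holds for all the 'Positive' cases and none of the 'Negative' cases.
(13, 14): Positive (|13−14| = 1).
(6, 12): Negative (|6−12| = 6).
(3, 4): Positive (|3−4| = 1).
(8, 7): Positive (|8−7| = 1).

Positive, Negative, Positive, Positive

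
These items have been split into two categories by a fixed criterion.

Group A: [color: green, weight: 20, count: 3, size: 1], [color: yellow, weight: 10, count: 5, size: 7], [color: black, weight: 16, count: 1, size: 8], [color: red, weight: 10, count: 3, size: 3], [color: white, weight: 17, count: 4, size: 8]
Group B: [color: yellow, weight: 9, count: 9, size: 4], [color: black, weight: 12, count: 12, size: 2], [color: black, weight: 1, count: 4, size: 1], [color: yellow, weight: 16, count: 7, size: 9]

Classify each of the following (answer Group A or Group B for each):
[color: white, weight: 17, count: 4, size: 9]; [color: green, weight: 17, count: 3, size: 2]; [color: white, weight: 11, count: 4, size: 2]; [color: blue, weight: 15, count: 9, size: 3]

The classifier is using: count ≤ 5 AND weight ≥ 9.
[color: white, weight: 17, count: 4, size: 9]: Group A (count = 4, weight = 17). [color: green, weight: 17, count: 3, size: 2]: Group A (count = 3, weight = 17). [color: white, weight: 11, count: 4, size: 2]: Group A (count = 4, weight = 11). [color: blue, weight: 15, count: 9, size: 3]: Group B (count = 9, weight = 15).

Group A, Group A, Group A, Group B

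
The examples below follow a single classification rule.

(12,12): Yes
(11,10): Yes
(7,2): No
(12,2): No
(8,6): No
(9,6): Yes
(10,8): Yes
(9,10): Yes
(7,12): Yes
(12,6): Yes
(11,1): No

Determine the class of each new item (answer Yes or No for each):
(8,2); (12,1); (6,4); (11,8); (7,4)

All 'Yes' examples share one property — sum ≥ 15 — and every 'No' example lacks it.
(8,2) → 8+2 = 10 → No.
(12,1) → 12+1 = 13 → No.
(6,4) → 6+4 = 10 → No.
(11,8) → 11+8 = 19 → Yes.
(7,4) → 7+4 = 11 → No.

No, No, No, Yes, No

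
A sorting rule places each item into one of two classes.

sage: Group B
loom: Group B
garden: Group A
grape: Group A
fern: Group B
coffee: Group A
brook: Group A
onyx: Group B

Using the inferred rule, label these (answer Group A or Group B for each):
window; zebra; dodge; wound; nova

Group A, Group A, Group A, Group A, Group B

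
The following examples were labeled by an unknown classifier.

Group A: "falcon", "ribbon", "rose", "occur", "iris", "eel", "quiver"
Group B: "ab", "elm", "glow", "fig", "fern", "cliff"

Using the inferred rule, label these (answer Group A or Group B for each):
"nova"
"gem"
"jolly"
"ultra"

The common property of the 'Group A' items is: has ≥ 2 vowels. No 'Group B' item has it.

Group A, Group B, Group B, Group A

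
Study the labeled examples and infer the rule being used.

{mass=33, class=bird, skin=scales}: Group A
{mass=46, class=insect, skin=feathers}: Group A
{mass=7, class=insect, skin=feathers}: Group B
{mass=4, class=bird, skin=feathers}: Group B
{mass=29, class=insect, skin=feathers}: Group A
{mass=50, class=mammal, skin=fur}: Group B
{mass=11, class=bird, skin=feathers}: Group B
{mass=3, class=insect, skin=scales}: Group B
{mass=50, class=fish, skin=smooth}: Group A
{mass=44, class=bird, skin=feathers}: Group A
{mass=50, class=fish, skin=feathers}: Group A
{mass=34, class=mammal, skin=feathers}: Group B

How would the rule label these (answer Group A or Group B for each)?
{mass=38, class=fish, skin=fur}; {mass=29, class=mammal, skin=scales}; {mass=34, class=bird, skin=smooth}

All 'Group A' examples share one property — class is not mammal AND mass ≥ 29 — and every 'Group B' example lacks it.

Group A, Group B, Group A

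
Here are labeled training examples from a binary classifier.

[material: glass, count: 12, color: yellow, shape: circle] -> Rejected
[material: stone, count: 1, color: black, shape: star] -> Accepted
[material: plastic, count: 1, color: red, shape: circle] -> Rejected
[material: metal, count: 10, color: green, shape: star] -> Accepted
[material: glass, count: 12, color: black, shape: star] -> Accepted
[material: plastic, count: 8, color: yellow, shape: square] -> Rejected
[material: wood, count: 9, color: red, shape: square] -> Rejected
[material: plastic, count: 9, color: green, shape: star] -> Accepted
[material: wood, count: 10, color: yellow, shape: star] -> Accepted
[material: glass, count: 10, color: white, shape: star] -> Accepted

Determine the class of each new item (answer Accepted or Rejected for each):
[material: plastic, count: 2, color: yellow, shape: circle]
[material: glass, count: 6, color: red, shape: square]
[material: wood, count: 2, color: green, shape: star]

Rejected, Rejected, Accepted

All 'Accepted' examples share one property — shape is star — and every 'Rejected' example lacks it.
Rejected: [material: plastic, count: 2, color: yellow, shape: circle], since shape is circle. Rejected: [material: glass, count: 6, color: red, shape: square], since shape is square. Accepted: [material: wood, count: 2, color: green, shape: star], since shape is star.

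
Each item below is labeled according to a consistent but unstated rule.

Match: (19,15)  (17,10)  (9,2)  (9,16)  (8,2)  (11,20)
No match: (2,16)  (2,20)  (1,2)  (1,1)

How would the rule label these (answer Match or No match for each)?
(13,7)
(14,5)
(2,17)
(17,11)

Match, Match, No match, Match

One predicate separates the groups cleanly: first ≥ 8.
(13,7): first 13, satisfies this → Match.
(14,5): first 14, satisfies this → Match.
(2,17): first 2, does not pass → No match.
(17,11): first 17, satisfies this → Match.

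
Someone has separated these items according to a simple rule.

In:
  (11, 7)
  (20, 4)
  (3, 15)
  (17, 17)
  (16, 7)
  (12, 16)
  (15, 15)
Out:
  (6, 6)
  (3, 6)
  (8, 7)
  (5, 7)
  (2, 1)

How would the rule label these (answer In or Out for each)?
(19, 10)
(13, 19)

One predicate separates the groups cleanly: sum ≥ 18.
(19, 10): In (19+10 = 29). (13, 19): In (13+19 = 32).

In, In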